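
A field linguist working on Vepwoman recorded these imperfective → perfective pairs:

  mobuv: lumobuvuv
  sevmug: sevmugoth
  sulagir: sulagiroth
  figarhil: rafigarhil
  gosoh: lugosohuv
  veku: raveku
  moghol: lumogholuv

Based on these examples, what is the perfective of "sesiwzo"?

moghol and figarhil both end in -l yet inflect differently (lumogholuv, rafigarhil), so the final letter is not what conditions the rule; the first letter is.
"sesiwzo" begins with s-. The stems beginning with s- (sevmug → sevmugoth, sulagir → sulagiroth) add -oth.
The other patterns: stems beginning with g- or m- add lu- … -uv around the stem; stems beginning with f- or v- add the prefix ra-.
So sesiwzo → sesiwzooth.

sesiwzooth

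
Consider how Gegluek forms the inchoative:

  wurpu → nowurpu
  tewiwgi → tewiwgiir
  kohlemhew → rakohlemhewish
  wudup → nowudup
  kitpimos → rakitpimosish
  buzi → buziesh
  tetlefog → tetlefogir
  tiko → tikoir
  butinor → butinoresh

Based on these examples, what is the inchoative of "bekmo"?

buzi and tewiwgi both end in -i yet inflect differently (buziesh, tewiwgiir), so the final letter is not what conditions the rule; the first letter is.
"bekmo" begins with b-. The stems beginning with b- (butinor → butinoresh, buzi → buziesh) add -esh.
So bekmo → bekmoesh.

bekmoesh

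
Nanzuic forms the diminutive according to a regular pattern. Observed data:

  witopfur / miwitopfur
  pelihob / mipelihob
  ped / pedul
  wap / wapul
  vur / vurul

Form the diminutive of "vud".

vudul

vur and witopfur both end in -r yet inflect differently (vurul, miwitopfur), so the final letter is not what conditions the rule; the number of vowels is.
"vud" has 1 vowel. The stems with 1 vowel (vur → vurul, wap → wapul, ped → pedul) add -ul.
The other pattern: stems with 3 vowels add the prefix mi-.
So vud → vudul.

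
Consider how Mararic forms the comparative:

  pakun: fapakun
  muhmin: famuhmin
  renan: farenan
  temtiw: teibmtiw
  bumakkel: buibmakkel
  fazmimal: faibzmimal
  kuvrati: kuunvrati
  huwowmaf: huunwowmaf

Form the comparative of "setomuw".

seibtomuw

muhmin and temtiw both have last vowel 'i' yet inflect differently (famuhmin, teibmtiw), so the last vowel is not what conditions the rule; the final letter is.
"setomuw" ends in -w. The one such stem in the data (temtiw → teibmtiw) inserts -ib- after the first vowel (as do bumakkel, fazmimal), so the same rule applies.
So setomuw → seibtomuw.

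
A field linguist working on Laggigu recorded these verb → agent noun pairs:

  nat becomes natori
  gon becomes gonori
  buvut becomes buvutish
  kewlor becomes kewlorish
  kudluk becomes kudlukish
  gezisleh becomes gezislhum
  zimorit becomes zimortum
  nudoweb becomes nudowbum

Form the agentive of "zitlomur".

nat and buvut both end in -t yet inflect differently (natori, buvutish), so the final letter is not what conditions the rule; the number of vowels is.
"zitlomur" has 3 vowels. The stems with 3 vowels (gezisleh → gezislhum, zimorit → zimortum, nudoweb → nudowbum) delete the last vowel and add -um.
The other patterns: stems with 1 vowel add -ori; stems with 2 vowels add -ish.
So zitlomur → zitlomrum.

zitlomrum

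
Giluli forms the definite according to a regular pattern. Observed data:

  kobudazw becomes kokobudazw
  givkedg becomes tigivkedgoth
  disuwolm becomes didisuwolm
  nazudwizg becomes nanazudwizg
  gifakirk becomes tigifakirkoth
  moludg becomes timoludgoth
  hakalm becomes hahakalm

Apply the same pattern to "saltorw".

tisaltorwoth

"saltorw" has second-to-last letter 'r'. The one such stem in the data (gifakirk → tigifakirkoth) adds ti- … -oth around the stem, so the same rule applies.
The other pattern: stems whose second-to-last letter is 'l' or 'z' repeat the first consonant+vowel as a prefix.
So saltorw → tisaltorwoth.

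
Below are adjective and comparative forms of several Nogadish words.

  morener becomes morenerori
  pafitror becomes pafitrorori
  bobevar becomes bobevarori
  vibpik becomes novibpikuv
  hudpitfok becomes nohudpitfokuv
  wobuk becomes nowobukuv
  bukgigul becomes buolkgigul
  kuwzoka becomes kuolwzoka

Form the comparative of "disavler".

pafitror and hudpitfok both have last vowel 'o' yet inflect differently (pafitrorori, nohudpitfokuv), so the last vowel is not what conditions the rule; the final letter is.
"disavler" ends in -r. The stems ending in -r (morener → morenerori, pafitror → pafitrorori, bobevar → bobevarori) add -ori.
So disavler → disavlerori.

disavlerori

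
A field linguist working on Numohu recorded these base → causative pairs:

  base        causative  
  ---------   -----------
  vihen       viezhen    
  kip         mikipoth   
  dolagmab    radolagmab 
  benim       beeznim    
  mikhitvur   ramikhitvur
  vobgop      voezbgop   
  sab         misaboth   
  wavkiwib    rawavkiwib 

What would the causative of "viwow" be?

viezwow

kip and vobgop both end in -p yet inflect differently (mikipoth, voezbgop), so the final letter is not what conditions the rule; the number of vowels is.
"viwow" has 2 vowels. The stems with 2 vowels (vihen → viezhen, benim → beeznim, vobgop → voezbgop) insert -ez- after the first vowel.
So viwow → viezwow.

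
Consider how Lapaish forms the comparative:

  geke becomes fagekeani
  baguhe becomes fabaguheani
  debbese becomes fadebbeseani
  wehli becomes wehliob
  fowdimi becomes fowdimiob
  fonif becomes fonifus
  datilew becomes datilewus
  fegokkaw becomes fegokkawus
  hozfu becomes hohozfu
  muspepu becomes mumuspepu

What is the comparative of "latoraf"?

wehli and fonif both have last vowel 'i' yet inflect differently (wehliob, fonifus), so the last vowel is not what conditions the rule; the final letter is.
"latoraf" ends in -f. The one such stem in the data (fonif → fonifus) adds -us, so the same rule applies.
The other patterns: stems ending in -e add fa- … -ani around the stem; stems ending in -i add -ob; stems ending in -u repeat the first consonant+vowel as a prefix.
So latoraf → latorafus.

latorafus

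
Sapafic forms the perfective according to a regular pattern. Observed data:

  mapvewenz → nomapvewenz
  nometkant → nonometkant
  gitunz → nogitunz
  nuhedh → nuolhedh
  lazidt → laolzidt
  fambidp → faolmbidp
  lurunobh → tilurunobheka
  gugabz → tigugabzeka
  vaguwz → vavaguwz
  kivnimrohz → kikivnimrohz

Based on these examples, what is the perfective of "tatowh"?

nometkant and lazidt both end in -t yet inflect differently (nonometkant, laolzidt), so the final letter is not what conditions the rule; the second-to-last letter is.
"tatowh" has second-to-last letter 'w'. The one such stem in the data (vaguwz → vavaguwz) repeats the first consonant+vowel as a prefix (as does kivnimrohz), so the same rule applies.
The other patterns: stems whose second-to-last letter is 'n' add the prefix no-; stems whose second-to-last letter is 'd' insert -ol- after the first vowel; stems whose second-to-last letter is 'b' add ti- … -eka around the stem.
So tatowh → tatatowh.

tatatowh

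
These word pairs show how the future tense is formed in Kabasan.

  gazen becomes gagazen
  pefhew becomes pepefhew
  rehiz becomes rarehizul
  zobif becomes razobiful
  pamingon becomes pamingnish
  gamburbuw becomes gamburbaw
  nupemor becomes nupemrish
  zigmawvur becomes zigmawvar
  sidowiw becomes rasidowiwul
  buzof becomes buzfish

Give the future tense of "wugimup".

"wugimup" has last vowel 'u'. The stems whose last vowel is 'u' (zigmawvur → zigmawvar, gamburbuw → gamburbaw) change the last vowel to 'a'.
So wugimup → wugimap.

wugimap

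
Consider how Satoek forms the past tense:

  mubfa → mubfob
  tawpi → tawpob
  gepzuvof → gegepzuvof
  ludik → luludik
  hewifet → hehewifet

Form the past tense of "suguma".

sugumob

tawpi and ludik both have last vowel 'i' yet inflect differently (tawpob, luludik), so the last vowel is not what conditions the rule; whether the stem ends in a vowel or a consonant is.
"suguma" ends in a vowel. The stems ending in a vowel (mubfa → mubfob, tawpi → tawpob) drop the final letter and add -ob.
The other pattern: stems ending in a consonant repeat the first consonant+vowel as a prefix.
So suguma → sugumob.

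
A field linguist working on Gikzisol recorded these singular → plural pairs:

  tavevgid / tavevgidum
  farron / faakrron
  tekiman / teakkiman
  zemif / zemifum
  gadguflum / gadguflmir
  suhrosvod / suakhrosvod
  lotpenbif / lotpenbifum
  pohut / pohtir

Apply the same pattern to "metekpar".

tavevgid and suhrosvod both end in -d yet inflect differently (tavevgidum, suakhrosvod), so the final letter is not what conditions the rule; the last vowel is.
"metekpar" has last vowel 'a'. The one such stem in the data (tekiman → teakkiman) inserts -ak- after the first vowel (as do suhrosvod, farron), so the same rule applies.
The other patterns: stems whose last vowel is 'i' add -um; stems whose last vowel is 'u' delete the last vowel and add -ir.
So metekpar → meaktekpar.

meaktekpar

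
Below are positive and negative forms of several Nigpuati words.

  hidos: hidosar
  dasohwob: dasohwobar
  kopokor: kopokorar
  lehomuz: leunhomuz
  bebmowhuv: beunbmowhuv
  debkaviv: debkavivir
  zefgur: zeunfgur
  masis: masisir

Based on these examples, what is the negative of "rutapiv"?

rutapivir

"rutapiv" has last vowel 'i'. The stems whose last vowel is 'i' (masis → masisir, debkaviv → debkavivir) add -ir.
The other patterns: stems whose last vowel is 'o' add -ar; stems whose last vowel is 'u' insert -un- after the first vowel.
So rutapiv → rutapivir.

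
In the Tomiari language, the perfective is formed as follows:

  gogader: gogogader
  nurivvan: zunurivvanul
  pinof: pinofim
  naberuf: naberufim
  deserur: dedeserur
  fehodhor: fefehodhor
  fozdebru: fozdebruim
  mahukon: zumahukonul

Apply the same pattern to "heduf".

mahukon and fehodhor both have last vowel 'o' yet inflect differently (zumahukonul, fefehodhor), so the last vowel is not what conditions the rule; the final letter is.
"heduf" ends in -f. The stems ending in -f (naberuf → naberufim, pinof → pinofim) add -im.
The other patterns: stems ending in -n add zu- … -ul around the stem; stems ending in -r repeat the first consonant+vowel as a prefix.
So heduf → hedufim.

hedufim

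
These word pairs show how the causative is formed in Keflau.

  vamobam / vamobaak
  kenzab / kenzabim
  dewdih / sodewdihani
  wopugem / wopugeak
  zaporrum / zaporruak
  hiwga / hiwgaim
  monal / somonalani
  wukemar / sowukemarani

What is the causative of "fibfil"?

sofibfilani

vamobam and kenzab both have last vowel 'a' yet inflect differently (vamobaak, kenzabim), so the last vowel is not what conditions the rule; the final letter is.
"fibfil" ends in -l. The one such stem in the data (monal → somonalani) adds so- … -ani around the stem, so the same rule applies.
The other patterns: stems ending in -m drop the final letter and add -ak; stems ending in -a or -b add -im.
So fibfil → sofibfilani.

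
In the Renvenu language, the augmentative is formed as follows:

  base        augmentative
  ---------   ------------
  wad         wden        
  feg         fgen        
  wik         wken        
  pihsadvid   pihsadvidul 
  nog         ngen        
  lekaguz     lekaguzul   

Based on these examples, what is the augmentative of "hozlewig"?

hozlewigul

"hozlewig" has 3 vowels. The stems with 3 vowels (lekaguz → lekaguzul, pihsadvid → pihsadvidul) add -ul.
The other pattern: stems with 1 vowel delete the last vowel and add -en.
So hozlewig → hozlewigul.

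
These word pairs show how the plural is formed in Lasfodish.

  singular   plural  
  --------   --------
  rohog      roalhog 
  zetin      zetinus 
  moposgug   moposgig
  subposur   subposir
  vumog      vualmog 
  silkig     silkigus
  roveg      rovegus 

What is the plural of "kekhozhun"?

kekhozhin

moposgug and roveg both end in -g yet inflect differently (moposgig, rovegus), so the final letter is not what conditions the rule; the last vowel is.
"kekhozhun" has last vowel 'u'. The stems whose last vowel is 'u' (moposgug → moposgig, subposur → subposir) change the last vowel to 'i'.
So kekhozhun → kekhozhin.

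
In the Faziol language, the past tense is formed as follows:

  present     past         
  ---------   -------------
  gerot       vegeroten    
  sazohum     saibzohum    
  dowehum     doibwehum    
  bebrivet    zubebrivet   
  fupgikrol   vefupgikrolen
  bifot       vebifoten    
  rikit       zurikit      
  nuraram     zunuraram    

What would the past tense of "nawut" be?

naibwut

bifot and bebrivet both end in -t yet inflect differently (vebifoten, zubebrivet), so the final letter is not what conditions the rule; the last vowel is.
"nawut" has last vowel 'u'. The stems whose last vowel is 'u' (sazohum → saibzohum, dowehum → doibwehum) insert -ib- after the first vowel.
So nawut → naibwut.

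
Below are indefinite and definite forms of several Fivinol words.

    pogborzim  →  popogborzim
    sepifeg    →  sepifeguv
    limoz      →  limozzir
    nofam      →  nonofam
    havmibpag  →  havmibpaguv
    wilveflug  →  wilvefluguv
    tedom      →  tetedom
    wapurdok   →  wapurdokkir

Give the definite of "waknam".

wawaknam

limoz and tedom both have last vowel 'o' yet inflect differently (limozzir, tetedom), so the last vowel is not what conditions the rule; the final letter is.
"waknam" ends in -m. The stems ending in -m (pogborzim → popogborzim, tedom → tetedom, nofam → nonofam) repeat the first consonant+vowel as a prefix.
The other patterns: stems ending in -k or -z double the final consonant and add -ir; stems ending in -g add -uv.
So waknam → wawaknam.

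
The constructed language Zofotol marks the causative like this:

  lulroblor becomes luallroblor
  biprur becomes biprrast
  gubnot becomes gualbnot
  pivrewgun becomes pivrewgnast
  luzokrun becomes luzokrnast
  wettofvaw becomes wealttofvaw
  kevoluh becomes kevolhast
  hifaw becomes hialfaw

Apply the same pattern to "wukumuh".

biprur and lulroblor both end in -r yet inflect differently (biprrast, luallroblor), so the final letter is not what conditions the rule; the last vowel is.
"wukumuh" has last vowel 'u'. The stems whose last vowel is 'u' (kevoluh → kevolhast, luzokrun → luzokrnast, pivrewgun → pivrewgnast) delete the last vowel and add -ast.
So wukumuh → wukumhast.

wukumhast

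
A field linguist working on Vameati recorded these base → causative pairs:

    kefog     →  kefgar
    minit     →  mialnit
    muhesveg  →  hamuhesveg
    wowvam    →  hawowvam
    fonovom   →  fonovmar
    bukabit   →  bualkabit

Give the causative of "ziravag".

haziravag

fonovom and wowvam both end in -m yet inflect differently (fonovmar, hawowvam), so the final letter is not what conditions the rule; the last vowel is.
"ziravag" has last vowel 'a'. The one such stem in the data (wowvam → hawowvam) adds the prefix ha-, so the same rule applies.
The other patterns: stems whose last vowel is 'o' delete the last vowel and add -ar; stems whose last vowel is 'i' insert -al- after the first vowel.
So ziravag → haziravag.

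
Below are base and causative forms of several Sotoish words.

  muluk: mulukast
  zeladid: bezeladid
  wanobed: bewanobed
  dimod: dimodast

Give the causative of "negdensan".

wanobed and dimod both end in -d yet inflect differently (bewanobed, dimodast), so the final letter is not what conditions the rule; the number of vowels is.
"negdensan" has 3 vowels. The stems with 3 vowels (wanobed → bewanobed, zeladid → bezeladid) add the prefix be-.
The other pattern: stems with 2 vowels add -ast.
So negdensan → benegdensan.

benegdensan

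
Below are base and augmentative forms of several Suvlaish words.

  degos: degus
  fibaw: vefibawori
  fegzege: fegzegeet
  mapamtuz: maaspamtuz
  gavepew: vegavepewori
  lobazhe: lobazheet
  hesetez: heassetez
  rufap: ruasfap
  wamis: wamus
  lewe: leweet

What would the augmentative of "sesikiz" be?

seassikiz

lobazhe and gavepew both have last vowel 'e' yet inflect differently (lobazheet, vegavepewori), so the last vowel is not what conditions the rule; the final letter is.
"sesikiz" ends in -z. The stems ending in -z (mapamtuz → maaspamtuz, hesetez → heassetez) insert -as- after the first vowel.
So sesikiz → seassikiz.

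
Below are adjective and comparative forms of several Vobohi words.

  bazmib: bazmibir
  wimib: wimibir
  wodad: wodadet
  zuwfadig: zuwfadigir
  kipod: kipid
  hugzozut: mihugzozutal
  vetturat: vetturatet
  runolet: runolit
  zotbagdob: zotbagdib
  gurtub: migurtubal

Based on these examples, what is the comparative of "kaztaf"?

wimib and gurtub both end in -b yet inflect differently (wimibir, migurtubal), so the final letter is not what conditions the rule; the last vowel is.
"kaztaf" has last vowel 'a'. The stems whose last vowel is 'a' (vetturat → vetturatet, wodad → wodadet) add -et.
So kaztaf → kaztafet.

kaztafet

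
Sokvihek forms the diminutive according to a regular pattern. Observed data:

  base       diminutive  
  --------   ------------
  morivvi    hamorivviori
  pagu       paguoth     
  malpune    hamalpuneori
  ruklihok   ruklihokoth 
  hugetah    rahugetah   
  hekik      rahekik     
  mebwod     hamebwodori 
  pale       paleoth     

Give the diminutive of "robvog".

hekik and ruklihok both end in -k yet inflect differently (rahekik, ruklihokoth), so the final letter is not what conditions the rule; the first letter is.
"robvog" begins with r-. The one such stem in the data (ruklihok → ruklihokoth) adds -oth, so the same rule applies.
So robvog → robvogoth.

robvogoth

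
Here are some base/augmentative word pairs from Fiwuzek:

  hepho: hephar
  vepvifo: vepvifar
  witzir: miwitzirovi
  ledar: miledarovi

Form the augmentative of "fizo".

fizar

"fizo" ends in -o. The stems ending in -o (hepho → hephar, vepvifo → vepvifar) drop the final letter and add -ar.
The other pattern: stems ending in -r add mi- … -ovi around the stem.
So fizo → fizar.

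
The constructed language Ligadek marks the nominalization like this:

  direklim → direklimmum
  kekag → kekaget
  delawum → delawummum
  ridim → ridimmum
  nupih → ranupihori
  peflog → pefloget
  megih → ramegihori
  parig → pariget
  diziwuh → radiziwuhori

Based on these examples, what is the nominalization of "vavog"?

vavoget

direklim and parig both have last vowel 'i' yet inflect differently (direklimmum, pariget), so the last vowel is not what conditions the rule; the final letter is.
"vavog" ends in -g. The stems ending in -g (parig → pariget, peflog → pefloget, kekag → kekaget) add -et.
The other patterns: stems ending in -m double the final consonant and add -um; stems ending in -h add ra- … -ori around the stem.
So vavog → vavoget.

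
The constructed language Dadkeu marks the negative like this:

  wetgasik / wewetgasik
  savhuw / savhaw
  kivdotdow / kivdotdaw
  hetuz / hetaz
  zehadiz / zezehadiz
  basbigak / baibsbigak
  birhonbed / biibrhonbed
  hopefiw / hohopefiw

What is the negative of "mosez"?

moibsez

basbigak and wetgasik both end in -k yet inflect differently (baibsbigak, wewetgasik), so the final letter is not what conditions the rule; the last vowel is.
"mosez" has last vowel 'e'. The one such stem in the data (birhonbed → biibrhonbed) inserts -ib- after the first vowel (as does basbigak), so the same rule applies.
The other patterns: stems whose last vowel is 'i' repeat the first consonant+vowel as a prefix; stems whose last vowel is 'o' or 'u' change the last vowel to 'a'.
So mosez → moibsez.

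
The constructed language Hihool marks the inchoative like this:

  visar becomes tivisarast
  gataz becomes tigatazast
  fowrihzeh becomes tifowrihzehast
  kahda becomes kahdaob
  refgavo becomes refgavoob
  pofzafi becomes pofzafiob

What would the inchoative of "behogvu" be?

"behogvu" ends in a vowel. The stems ending in a vowel (kahda → kahdaob, refgavo → refgavoob, pofzafi → pofzafiob) add -ob.
The other pattern: stems ending in a consonant add ti- … -ast around the stem.
So behogvu → behogvuob.

behogvuob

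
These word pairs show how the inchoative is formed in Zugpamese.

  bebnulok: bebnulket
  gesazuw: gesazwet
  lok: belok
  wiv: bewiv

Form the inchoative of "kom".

"kom" has 1 vowel. The stems with 1 vowel (wiv → bewiv, lok → belok) add the prefix be-.
So kom → bekom.

bekom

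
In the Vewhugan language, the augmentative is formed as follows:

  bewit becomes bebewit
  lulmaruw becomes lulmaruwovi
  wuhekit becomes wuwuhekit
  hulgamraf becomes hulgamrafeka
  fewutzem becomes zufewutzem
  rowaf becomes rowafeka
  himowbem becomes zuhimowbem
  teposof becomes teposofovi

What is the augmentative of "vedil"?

"vedil" has last vowel 'i'. The stems whose last vowel is 'i' (wuhekit → wuwuhekit, bewit → bebewit) repeat the first consonant+vowel as a prefix.
The other patterns: stems whose last vowel is 'o' or 'u' add -ovi; stems whose last vowel is 'e' add the prefix zu-; stems whose last vowel is 'a' add -eka.
So vedil → vevedil.

vevedil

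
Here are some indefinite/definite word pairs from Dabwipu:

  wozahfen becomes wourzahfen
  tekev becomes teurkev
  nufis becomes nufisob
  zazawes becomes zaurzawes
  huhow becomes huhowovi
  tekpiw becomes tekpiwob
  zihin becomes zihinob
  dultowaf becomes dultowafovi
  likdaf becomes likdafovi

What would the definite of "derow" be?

derowovi

zazawes and nufis both end in -s yet inflect differently (zaurzawes, nufisob), so the final letter is not what conditions the rule; the last vowel is.
"derow" has last vowel 'o'. The one such stem in the data (huhow → huhowovi) adds -ovi, so the same rule applies.
The other patterns: stems whose last vowel is 'e' insert -ur- after the first vowel; stems whose last vowel is 'i' add -ob.
So derow → derowovi.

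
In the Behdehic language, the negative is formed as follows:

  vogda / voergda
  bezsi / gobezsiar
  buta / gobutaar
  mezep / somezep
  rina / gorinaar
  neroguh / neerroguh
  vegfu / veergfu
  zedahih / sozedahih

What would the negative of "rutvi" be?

gorutviar

rina and vogda both end in -a yet inflect differently (gorinaar, voergda), so the final letter is not what conditions the rule; the first letter is.
"rutvi" begins with r-. The one such stem in the data (rina → gorinaar) adds go- … -ar around the stem, so the same rule applies.
The other patterns: stems beginning with m- or z- add the prefix so-; stems beginning with n- or v- insert -er- after the first vowel.
So rutvi → gorutviar.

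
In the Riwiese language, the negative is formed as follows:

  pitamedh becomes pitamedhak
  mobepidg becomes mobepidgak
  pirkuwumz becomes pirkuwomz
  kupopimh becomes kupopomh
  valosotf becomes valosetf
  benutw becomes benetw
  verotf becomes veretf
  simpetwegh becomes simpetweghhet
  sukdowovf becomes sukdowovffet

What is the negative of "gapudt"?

"gapudt" has second-to-last letter 'd'. The stems whose second-to-last letter is 'd' (pitamedh → pitamedhak, mobepidg → mobepidgak) add -ak.
So gapudt → gapudtak.

gapudtak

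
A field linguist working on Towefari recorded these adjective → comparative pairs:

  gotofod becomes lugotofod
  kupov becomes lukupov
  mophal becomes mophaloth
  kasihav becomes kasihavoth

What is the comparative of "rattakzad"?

kupov and kasihav both end in -v yet inflect differently (lukupov, kasihavoth), so the final letter is not what conditions the rule; the last vowel is.
"rattakzad" has last vowel 'a'. The stems whose last vowel is 'a' (mophal → mophaloth, kasihav → kasihavoth) add -oth.
The other pattern: stems whose last vowel is 'o' add the prefix lu-.
So rattakzad → rattakzadoth.

rattakzadoth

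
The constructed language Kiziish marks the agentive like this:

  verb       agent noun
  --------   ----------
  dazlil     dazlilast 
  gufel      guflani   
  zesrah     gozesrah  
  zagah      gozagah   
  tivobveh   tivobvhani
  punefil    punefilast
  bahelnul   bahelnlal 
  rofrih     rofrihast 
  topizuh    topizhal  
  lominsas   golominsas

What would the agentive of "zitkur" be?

zitkral

gufel and bahelnul both end in -l yet inflect differently (guflani, bahelnlal), so the final letter is not what conditions the rule; the last vowel is.
"zitkur" has last vowel 'u'. The stems whose last vowel is 'u' (bahelnul → bahelnlal, topizuh → topizhal) delete the last vowel and add -al.
The other patterns: stems whose last vowel is 'e' delete the last vowel and add -ani; stems whose last vowel is 'a' add the prefix go-; stems whose last vowel is 'i' add -ast.
So zitkur → zitkral.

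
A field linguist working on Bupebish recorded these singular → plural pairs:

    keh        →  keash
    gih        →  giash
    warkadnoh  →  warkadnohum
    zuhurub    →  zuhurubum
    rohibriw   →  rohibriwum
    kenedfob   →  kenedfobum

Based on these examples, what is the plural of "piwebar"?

keh and warkadnoh both end in -h yet inflect differently (keash, warkadnohum), so the final letter is not what conditions the rule; the number of vowels is.
"piwebar" has 3 vowels. The stems with 3 vowels (warkadnoh → warkadnohum, zuhurub → zuhurubum, rohibriw → rohibriwum) add -um.
So piwebar → piwebarum.

piwebarum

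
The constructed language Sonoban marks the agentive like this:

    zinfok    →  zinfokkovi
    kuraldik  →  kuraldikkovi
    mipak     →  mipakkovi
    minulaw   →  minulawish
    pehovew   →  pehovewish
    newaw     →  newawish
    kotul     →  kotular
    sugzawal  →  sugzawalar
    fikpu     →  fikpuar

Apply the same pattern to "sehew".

sehewish

mipak and minulaw both have last vowel 'a' yet inflect differently (mipakkovi, minulawish), so the last vowel is not what conditions the rule; the final letter is.
"sehew" ends in -w. The stems ending in -w (minulaw → minulawish, pehovew → pehovewish, newaw → newawish) add -ish.
So sehew → sehewish.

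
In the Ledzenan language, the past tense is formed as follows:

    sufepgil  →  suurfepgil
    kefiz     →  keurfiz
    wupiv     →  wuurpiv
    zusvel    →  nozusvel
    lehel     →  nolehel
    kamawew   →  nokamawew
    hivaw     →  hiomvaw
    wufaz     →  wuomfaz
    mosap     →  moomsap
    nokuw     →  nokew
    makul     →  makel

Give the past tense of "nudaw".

nuomdaw

sufepgil and zusvel both end in -l yet inflect differently (suurfepgil, nozusvel), so the final letter is not what conditions the rule; the last vowel is.
"nudaw" has last vowel 'a'. The stems whose last vowel is 'a' (hivaw → hiomvaw, wufaz → wuomfaz, mosap → moomsap) insert -om- after the first vowel.
The other patterns: stems whose last vowel is 'i' insert -ur- after the first vowel; stems whose last vowel is 'e' add the prefix no-; stems whose last vowel is 'u' change the last vowel to 'e'.
So nudaw → nuomdaw.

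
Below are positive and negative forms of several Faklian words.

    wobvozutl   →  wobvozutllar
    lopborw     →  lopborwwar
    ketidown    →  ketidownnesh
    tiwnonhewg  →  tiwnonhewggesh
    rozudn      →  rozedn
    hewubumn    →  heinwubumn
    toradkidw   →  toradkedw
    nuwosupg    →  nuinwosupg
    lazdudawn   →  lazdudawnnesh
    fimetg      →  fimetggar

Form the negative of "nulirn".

nulirnnar

fimetg and tiwnonhewg both end in -g yet inflect differently (fimetggar, tiwnonhewggesh), so the final letter is not what conditions the rule; the second-to-last letter is.
"nulirn" has second-to-last letter 'r'. The one such stem in the data (lopborw → lopborwwar) doubles the final consonant and adds -ar (as do wobvozutl, fimetg), so the same rule applies.
The other patterns: stems whose second-to-last letter is 'w' double the final consonant and add -esh; stems whose second-to-last letter is 'd' change the last vowel to 'e'; stems whose second-to-last letter is 'm' or 'p' insert -in- after the first vowel.
So nulirn → nulirnnar.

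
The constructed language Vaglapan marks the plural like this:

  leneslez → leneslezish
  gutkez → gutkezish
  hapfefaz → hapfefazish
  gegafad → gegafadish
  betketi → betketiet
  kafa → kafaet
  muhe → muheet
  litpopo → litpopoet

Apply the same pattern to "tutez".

hapfefaz and kafa both have last vowel 'a' yet inflect differently (hapfefazish, kafaet), so the last vowel is not what conditions the rule; whether the stem ends in a vowel or a consonant is.
"tutez" ends in a consonant. The stems ending in a consonant (leneslez → leneslezish, gutkez → gutkezish, hapfefaz → hapfefazish) add -ish.
So tutez → tutezish.

tutezish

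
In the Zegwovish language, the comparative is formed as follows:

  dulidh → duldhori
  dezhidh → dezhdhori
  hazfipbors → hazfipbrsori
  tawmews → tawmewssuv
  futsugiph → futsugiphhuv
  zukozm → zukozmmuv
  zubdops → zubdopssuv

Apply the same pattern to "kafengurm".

kafengrmori

hazfipbors and tawmews both end in -s yet inflect differently (hazfipbrsori, tawmewssuv), so the final letter is not what conditions the rule; the second-to-last letter is.
"kafengurm" has second-to-last letter 'r'. The one such stem in the data (hazfipbors → hazfipbrsori) deletes the last vowel and adds -ori (as do dulidh, dezhidh), so the same rule applies.
The other pattern: stems whose second-to-last letter is 'p', 'w' or 'z' double the final consonant and add -uv.
So kafengurm → kafengrmori.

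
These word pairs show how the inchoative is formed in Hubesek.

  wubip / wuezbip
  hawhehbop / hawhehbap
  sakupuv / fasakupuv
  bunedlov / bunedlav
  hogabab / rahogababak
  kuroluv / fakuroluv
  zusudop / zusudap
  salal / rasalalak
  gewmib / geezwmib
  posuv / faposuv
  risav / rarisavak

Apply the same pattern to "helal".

rahelalak

gewmib and hogabab both end in -b yet inflect differently (geezwmib, rahogababak), so the final letter is not what conditions the rule; the last vowel is.
"helal" has last vowel 'a'. The stems whose last vowel is 'a' (risav → rarisavak, salal → rasalalak, hogabab → rahogababak) add ra- … -ak around the stem.
So helal → rahelalak.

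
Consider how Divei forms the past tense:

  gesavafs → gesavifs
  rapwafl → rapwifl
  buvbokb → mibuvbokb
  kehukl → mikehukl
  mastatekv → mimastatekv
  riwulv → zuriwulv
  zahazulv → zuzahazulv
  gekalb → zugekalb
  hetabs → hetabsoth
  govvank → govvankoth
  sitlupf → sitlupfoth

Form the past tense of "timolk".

zutimolk

rapwafl and kehukl both end in -l yet inflect differently (rapwifl, mikehukl), so the final letter is not what conditions the rule; the second-to-last letter is.
"timolk" has second-to-last letter 'l'. The stems whose second-to-last letter is 'l' (riwulv → zuriwulv, zahazulv → zuzahazulv, gekalb → zugekalb) add the prefix zu-.
So timolk → zutimolk.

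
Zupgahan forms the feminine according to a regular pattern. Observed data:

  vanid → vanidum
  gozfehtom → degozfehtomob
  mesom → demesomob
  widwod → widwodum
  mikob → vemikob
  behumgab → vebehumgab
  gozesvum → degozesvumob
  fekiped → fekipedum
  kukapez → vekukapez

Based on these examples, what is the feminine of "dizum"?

dedizumob

mesom and widwod both have last vowel 'o' yet inflect differently (demesomob, widwodum), so the last vowel is not what conditions the rule; the final letter is.
"dizum" ends in -m. The stems ending in -m (mesom → demesomob, gozesvum → degozesvumob, gozfehtom → degozfehtomob) add de- … -ob around the stem.
The other patterns: stems ending in -d add -um; stems ending in -b or -z add the prefix ve-.
So dizum → dedizumob.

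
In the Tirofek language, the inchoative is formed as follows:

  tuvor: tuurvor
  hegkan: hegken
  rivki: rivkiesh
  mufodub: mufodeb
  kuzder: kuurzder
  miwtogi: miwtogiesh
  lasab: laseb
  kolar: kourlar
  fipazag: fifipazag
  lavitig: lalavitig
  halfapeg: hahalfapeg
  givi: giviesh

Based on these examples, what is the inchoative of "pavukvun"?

pavukven

"pavukvun" ends in -n. The one such stem in the data (hegkan → hegken) changes the last vowel to 'e' (as do mufodub, lasab), so the same rule applies.
The other patterns: stems ending in -g repeat the first consonant+vowel as a prefix; stems ending in -r insert -ur- after the first vowel; stems ending in -i add -esh.
So pavukvun → pavukven.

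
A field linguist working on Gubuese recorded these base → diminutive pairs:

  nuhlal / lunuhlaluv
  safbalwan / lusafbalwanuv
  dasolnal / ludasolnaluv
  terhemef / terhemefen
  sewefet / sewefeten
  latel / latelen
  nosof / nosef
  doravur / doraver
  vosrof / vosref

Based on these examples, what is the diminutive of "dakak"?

nuhlal and latel both end in -l yet inflect differently (lunuhlaluv, latelen), so the final letter is not what conditions the rule; the last vowel is.
"dakak" has last vowel 'a'. The stems whose last vowel is 'a' (nuhlal → lunuhlaluv, safbalwan → lusafbalwanuv, dasolnal → ludasolnaluv) add lu- … -uv around the stem.
The other patterns: stems whose last vowel is 'e' add -en; stems whose last vowel is 'o' or 'u' change the last vowel to 'e'.
So dakak → ludakakuv.

ludakakuv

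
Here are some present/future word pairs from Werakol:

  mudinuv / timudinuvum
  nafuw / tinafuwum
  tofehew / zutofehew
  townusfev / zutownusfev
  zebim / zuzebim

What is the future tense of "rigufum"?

nafuw and tofehew both end in -w yet inflect differently (tinafuwum, zutofehew), so the final letter is not what conditions the rule; the last vowel is.
"rigufum" has last vowel 'u'. The stems whose last vowel is 'u' (mudinuv → timudinuvum, nafuw → tinafuwum) add ti- … -um around the stem.
So rigufum → tirigufumum.

tirigufumum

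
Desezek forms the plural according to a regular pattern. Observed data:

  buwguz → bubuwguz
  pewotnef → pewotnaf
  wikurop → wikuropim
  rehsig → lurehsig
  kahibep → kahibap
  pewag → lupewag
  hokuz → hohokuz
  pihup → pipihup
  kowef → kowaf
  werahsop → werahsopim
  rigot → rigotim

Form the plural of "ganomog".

"ganomog" has last vowel 'o'. The stems whose last vowel is 'o' (werahsop → werahsopim, wikurop → wikuropim, rigot → rigotim) add -im.
The other patterns: stems whose last vowel is 'e' change the last vowel to 'a'; stems whose last vowel is 'u' repeat the first consonant+vowel as a prefix; stems whose last vowel is 'a' or 'i' add the prefix lu-.
So ganomog → ganomogim.

ganomogim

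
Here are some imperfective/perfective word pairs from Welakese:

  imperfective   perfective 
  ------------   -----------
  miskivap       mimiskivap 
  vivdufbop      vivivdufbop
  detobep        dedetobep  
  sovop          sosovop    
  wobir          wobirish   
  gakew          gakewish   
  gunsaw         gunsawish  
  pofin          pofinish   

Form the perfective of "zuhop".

zuzuhop

detobep and gakew both have last vowel 'e' yet inflect differently (dedetobep, gakewish), so the last vowel is not what conditions the rule; the final letter is.
"zuhop" ends in -p. The stems ending in -p (miskivap → mimiskivap, vivdufbop → vivivdufbop, detobep → dedetobep) repeat the first consonant+vowel as a prefix.
The other pattern: stems ending in -n, -r or -w add -ish.
So zuhop → zuzuhop.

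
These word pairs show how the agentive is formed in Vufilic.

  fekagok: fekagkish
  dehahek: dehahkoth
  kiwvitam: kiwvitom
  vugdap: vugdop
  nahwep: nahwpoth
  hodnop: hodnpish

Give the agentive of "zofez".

zofzoth

"zofez" has last vowel 'e'. The stems whose last vowel is 'e' (dehahek → dehahkoth, nahwep → nahwpoth) delete the last vowel and add -oth.
So zofez → zofzoth.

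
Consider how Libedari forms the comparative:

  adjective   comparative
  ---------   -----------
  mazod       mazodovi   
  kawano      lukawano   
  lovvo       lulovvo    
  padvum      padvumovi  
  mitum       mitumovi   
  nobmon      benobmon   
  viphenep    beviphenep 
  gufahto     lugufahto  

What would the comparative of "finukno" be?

mazod and gufahto both have last vowel 'o' yet inflect differently (mazodovi, lugufahto), so the last vowel is not what conditions the rule; the final letter is.
"finukno" ends in -o. The stems ending in -o (gufahto → lugufahto, lovvo → lulovvo, kawano → lukawano) add the prefix lu-.
So finukno → lufinukno.

lufinukno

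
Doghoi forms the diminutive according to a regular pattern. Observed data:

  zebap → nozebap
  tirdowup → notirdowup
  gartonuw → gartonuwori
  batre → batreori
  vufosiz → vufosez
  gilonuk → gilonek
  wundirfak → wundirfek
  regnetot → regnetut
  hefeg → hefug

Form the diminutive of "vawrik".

"vawrik" ends in -k. The stems ending in -k (gilonuk → gilonek, wundirfak → wundirfek) change the last vowel to 'e'.
So vawrik → vawrek.

vawrek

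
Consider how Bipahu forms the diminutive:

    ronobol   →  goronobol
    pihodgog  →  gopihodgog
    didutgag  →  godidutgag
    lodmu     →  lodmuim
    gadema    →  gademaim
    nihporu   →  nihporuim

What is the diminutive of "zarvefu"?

zarvefuim

didutgag and gadema both have last vowel 'a' yet inflect differently (godidutgag, gademaim), so the last vowel is not what conditions the rule; whether the stem ends in a vowel or a consonant is.
"zarvefu" ends in a vowel. The stems ending in a vowel (lodmu → lodmuim, gadema → gademaim, nihporu → nihporuim) add -im.
The other pattern: stems ending in a consonant add the prefix go-.
So zarvefu → zarvefuim.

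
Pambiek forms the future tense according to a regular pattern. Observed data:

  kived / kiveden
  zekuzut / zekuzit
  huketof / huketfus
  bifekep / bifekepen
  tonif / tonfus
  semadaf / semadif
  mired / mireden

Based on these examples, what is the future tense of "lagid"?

"lagid" has last vowel 'i'. The one such stem in the data (tonif → tonfus) deletes the last vowel and adds -us (as does huketof), so the same rule applies.
The other patterns: stems whose last vowel is 'e' add -en; stems whose last vowel is 'a' or 'u' change the last vowel to 'i'.
So lagid → lagdus.

lagdus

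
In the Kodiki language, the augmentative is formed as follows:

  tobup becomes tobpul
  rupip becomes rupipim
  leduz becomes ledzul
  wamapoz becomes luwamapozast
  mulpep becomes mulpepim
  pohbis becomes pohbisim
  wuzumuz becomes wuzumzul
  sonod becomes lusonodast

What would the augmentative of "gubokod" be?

lugubokodast

"gubokod" has last vowel 'o'. The stems whose last vowel is 'o' (wamapoz → luwamapozast, sonod → lusonodast) add lu- … -ast around the stem.
The other patterns: stems whose last vowel is 'u' delete the last vowel and add -ul; stems whose last vowel is 'e' or 'i' add -im.
So gubokod → lugubokodast.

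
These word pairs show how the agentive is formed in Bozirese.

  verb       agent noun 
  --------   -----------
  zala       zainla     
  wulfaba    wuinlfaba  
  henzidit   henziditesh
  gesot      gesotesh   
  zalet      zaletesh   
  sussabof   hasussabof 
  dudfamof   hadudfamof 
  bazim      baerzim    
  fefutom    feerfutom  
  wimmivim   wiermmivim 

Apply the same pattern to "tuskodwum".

tuerskodwum

gesot and sussabof both have last vowel 'o' yet inflect differently (gesotesh, hasussabof), so the last vowel is not what conditions the rule; the final letter is.
"tuskodwum" ends in -m. The stems ending in -m (bazim → baerzim, fefutom → feerfutom, wimmivim → wiermmivim) insert -er- after the first vowel.
The other patterns: stems ending in -a insert -in- after the first vowel; stems ending in -t add -esh; stems ending in -f add the prefix ha-.
So tuskodwum → tuerskodwum.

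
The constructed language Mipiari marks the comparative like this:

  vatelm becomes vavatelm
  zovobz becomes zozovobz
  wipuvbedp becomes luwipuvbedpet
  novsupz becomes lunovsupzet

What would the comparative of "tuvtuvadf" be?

zovobz and novsupz both end in -z yet inflect differently (zozovobz, lunovsupzet), so the final letter is not what conditions the rule; the second-to-last letter is.
"tuvtuvadf" has second-to-last letter 'd'. The one such stem in the data (wipuvbedp → luwipuvbedpet) adds lu- … -et around the stem, so the same rule applies.
So tuvtuvadf → lutuvtuvadfet.

lutuvtuvadfet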